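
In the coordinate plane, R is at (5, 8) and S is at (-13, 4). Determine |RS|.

The horizontal distance is |-13 - 5| = 18 and the vertical distance is |4 - 8| = 4.
By the Pythagorean theorem, d = sqrt(18^2 + 4^2) = sqrt(340) = 2*sqrt(85).

2*sqrt(85)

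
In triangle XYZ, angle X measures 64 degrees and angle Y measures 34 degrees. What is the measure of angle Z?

Let angle Z = x. Then 64 + 34 + x = 180.
x = 180 - 98 = 82 degrees.

82 degrees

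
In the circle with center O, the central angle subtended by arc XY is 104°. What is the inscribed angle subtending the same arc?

An inscribed angle intercepts an arc from a point on the circle, while the central angle intercepts the same arc from the center.
The inscribed angle is always half the central angle: 104° / 2 = 52°.

52°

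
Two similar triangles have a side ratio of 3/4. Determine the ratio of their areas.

Area ratio = (side ratio)^2 = (3/4)^2 = 9:16.

9:16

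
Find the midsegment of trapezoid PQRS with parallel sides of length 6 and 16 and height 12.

The midsegment of a trapezoid = (base1 + base2) / 2
midsegment = (6 + 16) / 2
midsegment = 22 / 2
midsegment = 11

11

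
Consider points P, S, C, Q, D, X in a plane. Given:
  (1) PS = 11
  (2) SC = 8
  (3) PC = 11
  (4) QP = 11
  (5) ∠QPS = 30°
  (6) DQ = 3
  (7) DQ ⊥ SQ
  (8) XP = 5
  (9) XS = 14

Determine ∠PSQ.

Step 1: By the law of cosines on triangle SPQ: SQ² = 11² + 11² − 2·11·11·cos(30°) = 32.42, so SQ ≈ 5.69.
Step 2: By the inverse law of cosines on triangle PSQ: cos(∠PSQ) = (11² + 5.69² − 11²) / (2·11·5.69) = 32.42/125.27 = 0.2588, so ∠PSQ = 75°.

Therefore, the measure of angle ∠PSQ = 75°.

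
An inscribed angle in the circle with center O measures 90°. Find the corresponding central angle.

By the inscribed angle theorem, the central angle is twice the inscribed angle.
Central angle = 2 × 90° = 180°

180°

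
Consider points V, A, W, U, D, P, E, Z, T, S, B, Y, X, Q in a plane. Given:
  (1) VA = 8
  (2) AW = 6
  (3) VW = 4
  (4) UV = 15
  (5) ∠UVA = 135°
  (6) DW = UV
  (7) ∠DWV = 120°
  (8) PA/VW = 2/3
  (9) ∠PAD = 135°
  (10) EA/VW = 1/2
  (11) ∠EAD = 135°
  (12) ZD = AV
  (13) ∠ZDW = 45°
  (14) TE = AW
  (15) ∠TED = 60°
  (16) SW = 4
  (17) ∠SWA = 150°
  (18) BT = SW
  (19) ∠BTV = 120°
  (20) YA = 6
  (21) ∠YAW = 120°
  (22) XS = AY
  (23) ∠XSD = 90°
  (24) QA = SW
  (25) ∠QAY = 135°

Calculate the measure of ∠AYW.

Step 1: By the law of cosines on triangle YAW: YW² = 6² + 6² − 2·6·6·cos(120°) = 108, so YW = 6·√3.
Step 2: By the inverse law of cosines on triangle AYW: cos(∠AYW) = (6² + (6·√3)² − 6²) / (2·6·6·√3) = 108/124.71 = 0.866, so ∠AYW = 30°.

Therefore, the measure of angle ∠AYW = 30°.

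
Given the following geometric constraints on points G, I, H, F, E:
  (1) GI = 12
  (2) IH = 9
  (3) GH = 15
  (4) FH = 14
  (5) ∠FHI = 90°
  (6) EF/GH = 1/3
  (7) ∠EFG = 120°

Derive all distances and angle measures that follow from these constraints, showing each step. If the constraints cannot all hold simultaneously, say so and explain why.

The constraints are consistent.

From the given relations:
  EF = 1/3·GH = 1/3·15 = 5

Step 1: From IH = 9, HF = 14, and ∠IHF = 90°, by the law of cosines:
  IF² = IH² + HF² - 2·IH·HF·cos(90°) = 81 + 196 - 0 = 277
  IF ≈ 16.64

Step 2: From GH = 15, GI = 12, HI = 9, by the inverse law of cosines:
  cos(∠HGI) = (GH² + GI² - HI²) / (2·GH·GI)
  ∠HGI = 36.87°

Step 3: From IG = 12, IH = 9, GH = 15, by the inverse law of cosines:
  cos(∠GIH) = (IG² + IH² - GH²) / (2·IG·IH)
  ∠GIH = 90°

Step 4: From HG = 15, HI = 9, GI = 12, by the inverse law of cosines:
  cos(∠GHI) = (HG² + HI² - GI²) / (2·HG·HI)
  ∠GHI = 53.13°

Step 5: From IF = 16.64, IH = 9, FH = 14, by the inverse law of cosines:
  cos(∠FIH) = (IF² + IH² - FH²) / (2·IF·IH)
  ∠FIH = 57.26°

Step 6: From FH = 14, FI = 16.64, HI = 9, by the inverse law of cosines:
  cos(∠HFI) = (FH² + FI² - HI²) / (2·FH·FI)
  ∠HFI = 32.74°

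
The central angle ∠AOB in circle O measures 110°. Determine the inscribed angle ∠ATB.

An inscribed angle intercepts an arc from a point on the circle, while the central angle intercepts the same arc from the center.
The inscribed angle is always half the central angle: 110° / 2 = 55°.

55°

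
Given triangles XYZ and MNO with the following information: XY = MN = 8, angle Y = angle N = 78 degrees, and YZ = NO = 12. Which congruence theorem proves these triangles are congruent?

The given information matches SAS: Two pairs of corresponding sides and the included angle are equal (Side-Angle-Side).

SAS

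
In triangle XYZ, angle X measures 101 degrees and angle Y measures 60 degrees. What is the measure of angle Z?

By the triangle angle sum property, the three interior angles of any triangle add up to 180°.
We know angle X = 101° and angle Y = 60°, so their sum is 161°.
Therefore angle Z = 180° - 161° = 19°.

19 degrees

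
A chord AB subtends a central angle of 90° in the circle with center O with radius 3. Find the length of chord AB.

Chord = 2(3) sin(45°) = 3*sqrt(2)

3*sqrt(2)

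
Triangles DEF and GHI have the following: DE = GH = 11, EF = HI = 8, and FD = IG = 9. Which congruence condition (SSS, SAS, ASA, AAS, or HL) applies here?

The given information matches SSS: All three pairs of corresponding sides are equal (Side-Side-Side).

SSS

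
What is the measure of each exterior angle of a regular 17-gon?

Each exterior angle of a regular n-gon is 360 / n.
For n = 17: 360 / 17 = 360/17 degrees.

360/17 degrees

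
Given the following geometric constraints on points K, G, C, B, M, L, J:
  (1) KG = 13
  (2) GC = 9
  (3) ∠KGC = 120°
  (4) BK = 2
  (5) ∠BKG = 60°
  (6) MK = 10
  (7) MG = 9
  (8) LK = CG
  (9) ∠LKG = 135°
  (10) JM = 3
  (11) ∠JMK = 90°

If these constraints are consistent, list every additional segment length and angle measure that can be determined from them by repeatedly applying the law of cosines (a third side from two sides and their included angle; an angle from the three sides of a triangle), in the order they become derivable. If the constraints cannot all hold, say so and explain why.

The constraints are consistent. Derivable facts, in order:
After 1 step:
- GB = 7·√3
- GL ≈ 20.38
- KC ≈ 19.16
- KJ = √109
- ∠GKM = 43.69°
- ∠GMK = 86.18°
- ∠KGM = 50.13°
After 2 steps:
- ∠BGK = 8.21°
- ∠CKG = 24.01°
- ∠GBK = 111.79°
- ∠GCK = 35.99°
- ∠GLK = 26.81°
- ∠JKM = 16.7°
- ∠KGL = 18.19°
- ∠KJM = 73.3°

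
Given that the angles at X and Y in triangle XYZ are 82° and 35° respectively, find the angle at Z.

Let angle Z = x. Then 82 + 35 + x = 180.
x = 180 - 117 = 63 degrees.

63 degrees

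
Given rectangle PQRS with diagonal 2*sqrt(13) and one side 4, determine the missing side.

b = sqrt(d^2 - a^2) = sqrt(52 - 16) = sqrt(36) = 6

6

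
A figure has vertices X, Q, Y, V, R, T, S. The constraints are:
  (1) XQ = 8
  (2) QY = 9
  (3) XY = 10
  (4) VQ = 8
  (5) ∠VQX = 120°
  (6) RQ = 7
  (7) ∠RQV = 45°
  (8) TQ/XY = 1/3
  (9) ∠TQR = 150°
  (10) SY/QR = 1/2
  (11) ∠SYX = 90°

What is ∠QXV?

Step 1: By the law of cosines on triangle XQV: XV² = 8² + 8² − 2·8·8·cos(120°) = 192, so XV = 8·√3.
Step 2: By the inverse law of cosines on triangle QXV: cos(∠QXV) = (8² + (8·√3)² − 8²) / (2·8·8·√3) = 192/221.7 = 0.866, so ∠QXV = 30°.

Therefore, the measure of angle ∠QXV = 30°.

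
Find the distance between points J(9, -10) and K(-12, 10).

d = sqrt((-12 - 9)^2 + (10 - -10)^2)
d = sqrt(-21^2 + 20^2)
d = sqrt(441 + 400)
d = sqrt(841) = 29

29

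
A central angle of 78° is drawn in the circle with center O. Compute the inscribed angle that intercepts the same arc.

By the inscribed angle theorem, the inscribed angle is half the central angle.
Inscribed angle = 78° / 2 = 39°

39°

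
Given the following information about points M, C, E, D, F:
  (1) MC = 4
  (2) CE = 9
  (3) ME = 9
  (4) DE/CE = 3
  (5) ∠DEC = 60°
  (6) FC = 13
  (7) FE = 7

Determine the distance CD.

From the given relations: DE = 3·CE = 3·9 = 27.
Step 1: By the law of cosines on triangle CED: CD² = 9² + 27² − 2·9·27·cos(60°) = 567, so CD = 9·√7.

Therefore, the length of CD = 9·√7.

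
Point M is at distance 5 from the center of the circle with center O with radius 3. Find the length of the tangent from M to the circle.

tangent = √(d² - r²) = √(5² - 3²) = √(25 - 9) = √16 = 4

4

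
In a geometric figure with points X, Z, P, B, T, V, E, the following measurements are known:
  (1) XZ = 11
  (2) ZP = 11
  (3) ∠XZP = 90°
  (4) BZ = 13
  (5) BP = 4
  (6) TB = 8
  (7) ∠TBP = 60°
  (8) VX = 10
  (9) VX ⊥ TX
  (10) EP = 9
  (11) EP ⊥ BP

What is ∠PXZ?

Step 1: By the law of cosines on triangle XZP: XP² = 11² + 11² − 2·11·11·cos(90°) = 242, so XP = 11·√2.
Step 2: By the inverse law of cosines on triangle PXZ: cos(∠PXZ) = ((11·√2)² + 11² − 11²) / (2·11·√2·11) = 242/342.24 = 0.7071, so ∠PXZ = 45°.

Therefore, the measure of angle ∠PXZ = 45°.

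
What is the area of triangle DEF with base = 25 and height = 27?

Area = (1/2)(25)(27) = 675/2

675/2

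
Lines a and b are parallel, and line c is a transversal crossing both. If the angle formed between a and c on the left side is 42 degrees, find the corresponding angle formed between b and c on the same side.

Corresponding angles are equal: 42 degrees.

42 degrees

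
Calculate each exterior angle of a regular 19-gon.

Each exterior angle of a regular n-gon is 360 / n.
For n = 19: 360 / 19 = 360/19 degrees.

360/19 degrees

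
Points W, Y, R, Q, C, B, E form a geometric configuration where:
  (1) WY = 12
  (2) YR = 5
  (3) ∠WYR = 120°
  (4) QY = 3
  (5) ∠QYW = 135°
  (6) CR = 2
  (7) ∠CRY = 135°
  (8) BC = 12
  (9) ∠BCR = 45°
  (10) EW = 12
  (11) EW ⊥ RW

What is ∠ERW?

Step 1: By the law of cosines on triangle RYW: RW² = 5² + 12² − 2·5·12·cos(120°) = 229, so RW ≈ 15.13.
Step 2: By the law of cosines on triangle RWE: RE² = 15.13² + 12² − 2·15.13·12·cos(90°) = 373, so RE ≈ 19.31.
Step 3: By the inverse law of cosines on triangle ERW: cos(∠ERW) = (19.31² + 15.13² − 12²) / (2·19.31·15.13) = 458/584.52 = 0.7835, so ∠ERW = 38.41°.

Therefore, the measure of angle ∠ERW = 38.41°.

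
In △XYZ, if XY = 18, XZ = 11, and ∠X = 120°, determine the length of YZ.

Law of cosines: YZ^2 = 18^2 + 11^2 - 2(18)(11)cos(120°) = 643, so YZ = sqrt(643).

sqrt(643)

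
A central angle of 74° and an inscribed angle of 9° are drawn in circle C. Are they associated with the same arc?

By the inscribed angle theorem, the inscribed angle for a central angle of 74° should be 74° / 2 = 37°.
The given inscribed angle is 9°, which does not equal 37°.
Therefore, no, they do not correspond to the same arc.

No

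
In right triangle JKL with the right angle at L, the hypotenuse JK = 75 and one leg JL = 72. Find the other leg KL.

KL = sqrt(75^2 - 72^2) = sqrt(441) = 21

21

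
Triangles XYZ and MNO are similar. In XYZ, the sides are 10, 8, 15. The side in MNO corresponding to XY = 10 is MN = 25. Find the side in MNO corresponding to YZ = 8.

k = 25/10 = 5/2. NO = 5/2 * 8 = 20.

20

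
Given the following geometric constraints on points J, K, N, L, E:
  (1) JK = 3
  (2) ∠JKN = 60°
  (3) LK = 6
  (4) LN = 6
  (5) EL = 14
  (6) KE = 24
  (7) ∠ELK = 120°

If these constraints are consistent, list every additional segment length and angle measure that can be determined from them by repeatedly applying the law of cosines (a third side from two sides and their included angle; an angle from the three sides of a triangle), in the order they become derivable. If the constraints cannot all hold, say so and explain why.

These constraints are not satisfiable: by the triangle inequality in triangle LKE, (3) LK = 6 and (5) EL = 14 force KE ≤ 6 + 14 = 20, but (6) says KE = 24. No planar figure meets all of them, so nothing further can be derived.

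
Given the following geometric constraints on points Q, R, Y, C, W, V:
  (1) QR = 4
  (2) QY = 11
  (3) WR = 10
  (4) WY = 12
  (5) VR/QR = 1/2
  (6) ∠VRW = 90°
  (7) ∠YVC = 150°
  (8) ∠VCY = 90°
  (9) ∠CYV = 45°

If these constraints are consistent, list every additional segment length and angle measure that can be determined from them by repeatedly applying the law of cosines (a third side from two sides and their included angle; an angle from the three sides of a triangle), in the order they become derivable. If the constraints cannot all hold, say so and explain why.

These constraints are not satisfiable: (7), (8) and (9) are the three interior angles of triangle YVC, which must sum to 180°, but 150° + 90° + 45° = 285°. No planar figure meets all of them, so nothing further can be derived.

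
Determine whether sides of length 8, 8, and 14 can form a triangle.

Yes.
The triangle inequality requires that the sum of any two sides exceeds the third.
Here 8 + 8 = 16 > 14, so the condition is met.

Yes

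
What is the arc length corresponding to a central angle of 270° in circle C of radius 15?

Arc length = 2πr × θ/360
= 2π × 15 × 3/4
= 45*pi/2

45*pi/2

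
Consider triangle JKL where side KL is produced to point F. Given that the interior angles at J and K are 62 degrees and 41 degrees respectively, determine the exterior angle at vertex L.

The interior angle at L is 180 - 62 - 41 = 77 degrees.
The exterior angle and interior angle at L are supplementary:
Exterior angle = 180 - 77 = 103 degrees.

103 degrees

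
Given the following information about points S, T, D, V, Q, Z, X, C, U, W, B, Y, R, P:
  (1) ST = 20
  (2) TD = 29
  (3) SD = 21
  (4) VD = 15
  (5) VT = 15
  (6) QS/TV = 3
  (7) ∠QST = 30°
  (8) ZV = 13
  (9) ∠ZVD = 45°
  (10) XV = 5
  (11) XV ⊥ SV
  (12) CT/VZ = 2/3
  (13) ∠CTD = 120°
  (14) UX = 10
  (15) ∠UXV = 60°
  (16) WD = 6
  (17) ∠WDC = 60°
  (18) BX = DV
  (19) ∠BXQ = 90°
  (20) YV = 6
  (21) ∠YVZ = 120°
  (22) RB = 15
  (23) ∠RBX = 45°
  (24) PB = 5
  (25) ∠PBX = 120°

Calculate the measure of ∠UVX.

Step 1: By the law of cosines on triangle VXU: VU² = 5² + 10² − 2·5·10·cos(60°) = 75, so VU = 5·√3.
Step 2: By the inverse law of cosines on triangle UVX: cos(∠UVX) = ((5·√3)² + 5² − 10²) / (2·5·√3·5) = 0/86.6 = 0, so ∠UVX = 90°.

Therefore, the measure of angle ∠UVX = 90°.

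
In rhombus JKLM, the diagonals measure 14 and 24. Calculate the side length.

The diagonals of a rhombus bisect each other at right angles.
Half-diagonals: 14/2 = 7 and 24/2 = 12
side = sqrt(7^2 + 12^2)
side = sqrt(49 + 144)
side = sqrt(193)

sqrt(193)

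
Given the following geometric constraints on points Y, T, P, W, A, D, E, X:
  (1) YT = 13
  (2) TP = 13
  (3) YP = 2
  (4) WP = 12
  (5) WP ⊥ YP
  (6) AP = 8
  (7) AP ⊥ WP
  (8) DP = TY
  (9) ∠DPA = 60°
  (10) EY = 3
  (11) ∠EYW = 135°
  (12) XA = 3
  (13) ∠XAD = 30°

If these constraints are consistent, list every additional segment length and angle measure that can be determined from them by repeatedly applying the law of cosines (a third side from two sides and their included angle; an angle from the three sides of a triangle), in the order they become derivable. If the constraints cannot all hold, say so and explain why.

The constraints are consistent. Derivable facts, in order:
After 1 step:
- AD = √129
- WA = 4·√13
- YW = 2·√37
- ∠PTY = 8.82°
- ∠PYT = 85.59°
- ∠TPY = 85.59°
After 2 steps:
- DX ≈ 8.89
- WE ≈ 14.44
- ∠ADP = 37.59°
- ∠AWP = 33.69°
- ∠DAP = 82.41°
- ∠PAW = 56.31°
- ∠PWY = 9.46°
- ∠PYW = 80.54°
After 3 steps:
- ∠ADX = 9.72°
- ∠AXD = 140.28°
- ∠EWY = 8.45°
- ∠WEY = 36.55°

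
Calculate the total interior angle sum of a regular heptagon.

The sum of interior angles of an n-sided polygon is (n - 2) * 180.
For n = 7: (7 - 2) * 180 = 5 * 180 = 900 degrees.

900 degrees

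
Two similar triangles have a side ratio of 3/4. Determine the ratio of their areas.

Area ratio = (side ratio)^2 = (3/4)^2 = 9:16.

9:16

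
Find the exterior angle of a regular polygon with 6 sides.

Each exterior angle of a regular n-gon is 360 / n.
For n = 6: 360 / 6 = 60 degrees.

60 degrees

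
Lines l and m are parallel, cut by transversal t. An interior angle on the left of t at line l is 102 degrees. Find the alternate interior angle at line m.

Alternate interior angles are equal: 102 degrees.

102 degrees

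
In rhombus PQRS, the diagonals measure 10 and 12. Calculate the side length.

In a rhombus, the diagonals bisect each other perpendicularly, creating four congruent right triangles.
Each triangle has legs 5 (half of 10) and 6 (half of 12).
The hypotenuse of each right triangle is a side of the rhombus:
side = sqrt(5^2 + 6^2) = sqrt(61)

sqrt(61)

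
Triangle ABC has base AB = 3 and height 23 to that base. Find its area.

Area = (1/2)(3)(23) = 69/2

69/2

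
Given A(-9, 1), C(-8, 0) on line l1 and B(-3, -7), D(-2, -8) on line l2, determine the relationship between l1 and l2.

Slope of line 1: m1 = (0 - 1)/(-8 - -9) = -1/1 = -1
Slope of line 2: m2 = (-8 - -7)/(-2 - -3) = -1/1 = -1
Two lines are parallel if and only if they have equal slopes (or both are vertical).
Here m1 = m2 = -1, confirming the lines are parallel.

Parallel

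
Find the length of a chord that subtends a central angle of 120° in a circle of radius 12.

Drop a perpendicular from the center to the chord, bisecting both the chord and the central angle.
Each half-chord = r sin(θ/2) = 12 sin(60°).
The full chord = 2 × 12 × sin(60°) = 12*sqrt(3).

12*sqrt(3)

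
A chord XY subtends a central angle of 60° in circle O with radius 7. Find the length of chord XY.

Chord = 2(7) sin(30°) = 7

7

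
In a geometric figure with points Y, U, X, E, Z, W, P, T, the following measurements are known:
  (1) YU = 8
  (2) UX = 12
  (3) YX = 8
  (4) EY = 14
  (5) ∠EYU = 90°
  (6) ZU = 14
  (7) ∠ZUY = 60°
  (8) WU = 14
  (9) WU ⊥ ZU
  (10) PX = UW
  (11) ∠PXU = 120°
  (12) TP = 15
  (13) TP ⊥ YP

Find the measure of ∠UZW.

Step 1: By the law of cosines on triangle ZUW: ZW² = 14² + 14² − 2·14·14·cos(90°) = 392, so ZW = 14·√2.
Step 2: By the inverse law of cosines on triangle UZW: cos(∠UZW) = (14² + (14·√2)² − 14²) / (2·14·14·√2) = 392/554.37 = 0.7071, so ∠UZW = 45°.

Therefore, the measure of angle ∠UZW = 45°.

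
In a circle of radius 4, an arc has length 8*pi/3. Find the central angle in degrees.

Arc length L = 2πr × θ/360, so θ = 360L / (2πr).
θ = 360 × 8*pi/3 / (2π × 4)
θ = 120°
θ = 120°

120°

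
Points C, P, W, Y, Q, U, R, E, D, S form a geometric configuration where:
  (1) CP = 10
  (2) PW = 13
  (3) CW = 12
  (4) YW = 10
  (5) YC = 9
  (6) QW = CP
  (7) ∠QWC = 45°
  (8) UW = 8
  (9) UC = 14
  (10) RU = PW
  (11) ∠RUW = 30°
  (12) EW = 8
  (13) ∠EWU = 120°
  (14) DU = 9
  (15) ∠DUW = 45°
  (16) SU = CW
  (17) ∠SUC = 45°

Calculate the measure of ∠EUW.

Step 1: By the law of cosines on triangle UWE: UE² = 8² + 8² − 2·8·8·cos(120°) = 192, so UE = 8·√3.
Step 2: By the inverse law of cosines on triangle EUW: cos(∠EUW) = ((8·√3)² + 8² − 8²) / (2·8·√3·8) = 192/221.7 = 0.866, so ∠EUW = 30°.

Therefore, the measure of angle ∠EUW = 30°.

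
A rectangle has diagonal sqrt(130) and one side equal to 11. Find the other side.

Using the Pythagorean theorem: d^2 = a^2 + b^2
b^2 = d^2 - a^2
b^2 = 130 - 121
b^2 = 9
b = sqrt(9) = 3

3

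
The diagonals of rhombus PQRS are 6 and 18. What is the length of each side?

Half-diagonals are 3 and 9. side = sqrt(3^2 + 9^2) = sqrt(90) = 3*sqrt(10)

3*sqrt(10)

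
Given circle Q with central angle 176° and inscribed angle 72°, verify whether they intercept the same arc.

By the inscribed angle theorem, the inscribed angle for a central angle of 176° should be 176° / 2 = 88°.
The given inscribed angle is 72°, which does not equal 88°.
Therefore, no, they do not correspond to the same arc.

No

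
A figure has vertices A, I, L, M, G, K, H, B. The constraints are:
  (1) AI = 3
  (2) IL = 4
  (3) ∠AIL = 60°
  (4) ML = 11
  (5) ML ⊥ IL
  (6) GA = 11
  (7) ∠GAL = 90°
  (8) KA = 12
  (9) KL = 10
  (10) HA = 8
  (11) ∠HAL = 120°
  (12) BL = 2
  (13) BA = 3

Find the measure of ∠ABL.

Step 1: By the law of cosines on triangle AIL: AL² = 3² + 4² − 2·3·4·cos(60°) = 13, so AL = √13.
Step 2: By the inverse law of cosines on triangle ABL: cos(∠ABL) = (3² + 2² − √13²) / (2·3·2) = 0/12 = 0, so ∠ABL = 90°.

Therefore, the measure of angle ∠ABL = 90°.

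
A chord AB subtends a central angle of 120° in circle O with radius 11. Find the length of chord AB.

Chord length = 2r sin(θ/2)
= 2 × 11 × sin(120°/2)
= 2 × 11 × sin(60°)
= 11*sqrt(3)

11*sqrt(3)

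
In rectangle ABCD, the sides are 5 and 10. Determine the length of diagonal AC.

d = sqrt(5^2 + 10^2) = sqrt(125) = 5*sqrt(5)

5*sqrt(5)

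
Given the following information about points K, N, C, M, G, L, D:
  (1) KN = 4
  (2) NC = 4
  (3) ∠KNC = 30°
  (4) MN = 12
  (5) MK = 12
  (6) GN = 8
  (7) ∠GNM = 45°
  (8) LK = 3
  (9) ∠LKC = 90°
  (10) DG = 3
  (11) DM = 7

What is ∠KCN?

Step 1: By the law of cosines on triangle CNK: CK² = 4² + 4² − 2·4·4·cos(30°) = 4.29, so CK ≈ 2.07.
Step 2: By the inverse law of cosines on triangle KCN: cos(∠KCN) = (2.07² + 4² − 4²) / (2·2.07·4) = 4.29/16.56 = 0.2588, so ∠KCN = 75°.

Therefore, the measure of angle ∠KCN = 75°.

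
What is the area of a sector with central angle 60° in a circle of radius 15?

The full circle has area πr² = π(15)² = 225*pi.
The sector covers 60° out of 360°, a fraction of 1/6.
Sector area = 225*pi × 1/6 = 75*pi/2.

75*pi/2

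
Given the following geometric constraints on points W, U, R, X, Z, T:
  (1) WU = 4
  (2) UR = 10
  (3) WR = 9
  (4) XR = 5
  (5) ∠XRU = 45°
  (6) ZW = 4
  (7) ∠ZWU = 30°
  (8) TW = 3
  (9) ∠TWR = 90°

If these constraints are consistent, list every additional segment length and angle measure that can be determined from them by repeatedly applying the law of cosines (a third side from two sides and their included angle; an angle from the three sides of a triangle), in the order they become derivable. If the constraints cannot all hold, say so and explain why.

The constraints are consistent. Derivable facts, in order:
After 1 step:
- RT = 3·√10
- UX ≈ 7.37
- UZ ≈ 2.07
- ∠RUW = 64.06°
- ∠RWU = 92.39°
- ∠URW = 23.56°
After 2 steps:
- ∠RTW = 71.57°
- ∠RUX = 28.68°
- ∠RXU = 106.32°
- ∠TRW = 18.43°
- ∠UZW = 75°
- ∠WUZ = 75°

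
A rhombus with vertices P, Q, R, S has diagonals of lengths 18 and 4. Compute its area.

The diagonals of a rhombus divide it into four right triangles.
Each triangle has legs 18/ 2 = 9 and 4/2 = 2, so each has area (1/2)*9*2 = 9.
Four such triangles give total area = (d1 * d2) / 2 = 36.

36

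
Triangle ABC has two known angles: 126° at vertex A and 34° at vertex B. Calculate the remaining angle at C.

angle C = 180 - 126 - 34 = 20 degrees.

20 degrees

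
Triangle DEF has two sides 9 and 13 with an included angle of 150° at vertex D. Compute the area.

Area = (1/2) * DE * DF * sin(D)
Area = (1/2) * 9 * 13 * sin(150°)
Area = (1/2) * 9 * 13 * 1/2
Area = 117/4

117/4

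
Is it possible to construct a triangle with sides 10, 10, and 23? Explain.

Check the triangle inequality: 10 + 10 = 20 ≤ 23.
Since the sum of two sides does not exceed the third, no triangle can be formed.

No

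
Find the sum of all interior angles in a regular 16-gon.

The sum of interior angles of an n-sided polygon is (n - 2) * 180.
For n = 16: (16 - 2) * 180 = 14 * 180 = 2520 degrees.

2520 degrees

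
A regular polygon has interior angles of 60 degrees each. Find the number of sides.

Exterior angle = 180 - 60 = 120. n = 360 / 120 = 3.

3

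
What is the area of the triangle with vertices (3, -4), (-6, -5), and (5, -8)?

Using the Shoelace formula for a triangle:
Area = (1/2)|x0(y1 - y2) + x1(y2 - y0) + x2(y0 - y1)|
Area = (1/2)|3(-5 - -8) + -6(-8 - -4) + 5(-4 - -5)|
Area = (1/2)|9 + 24 + 5|
Area = (1/2)|38|
Area = (1/2)(38)
Area = 19

19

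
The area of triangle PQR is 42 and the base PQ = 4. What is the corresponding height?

Rearranging the area formula Area = (1/2) * base * height:
height = 2 * Area / base = 2 * 42 / 4 = 21.

21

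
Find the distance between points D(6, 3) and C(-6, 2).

d = sqrt((-6 - 6)^2 + (2 - 3)^2)
d = sqrt(-12^2 + -1^2)
d = sqrt(144 + 1)
d = sqrt(145)

sqrt(145)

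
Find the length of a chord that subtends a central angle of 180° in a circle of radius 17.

Drop a perpendicular from the center to the chord, bisecting both the chord and the central angle.
Each half-chord = r sin(θ/2) = 17 sin(90°).
The full chord = 2 × 17 × sin(90°) = 34.

34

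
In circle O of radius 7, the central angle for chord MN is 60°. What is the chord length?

Chord length = 2r sin(θ/2)
= 2 × 7 × sin(60°/2)
= 2 × 7 × sin(30°)
= 7

7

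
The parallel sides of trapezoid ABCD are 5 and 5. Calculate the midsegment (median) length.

The midsegment (median) of a trapezoid connects the midpoints of the non-parallel sides.
Its length is the average of the two bases: (5 + 5) / 2 = 5.

5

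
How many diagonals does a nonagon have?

The number of diagonals in an n-gon is n(n - 3)/2.
For n = 9: 9(9 - 3)/2 = 9 × 6 / 2 = 27.

27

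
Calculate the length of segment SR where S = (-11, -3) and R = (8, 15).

d = sqrt((19)^2 + (18)^2) = sqrt(685)

sqrt(685)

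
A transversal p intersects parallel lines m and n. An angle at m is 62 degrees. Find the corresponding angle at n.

Corresponding angles are equal: 62 degrees.

62 degrees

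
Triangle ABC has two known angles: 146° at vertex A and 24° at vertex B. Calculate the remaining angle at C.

angle C = 180 - 146 - 24 = 10 degrees.

10 degrees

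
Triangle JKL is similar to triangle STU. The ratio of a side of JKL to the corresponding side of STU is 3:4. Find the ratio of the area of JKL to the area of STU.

Area scales with the square of linear dimensions. If every length is multiplied by 3/4, then the area is multiplied by (3/4)^2 = 9/16.
The area ratio is 9:16.

9:16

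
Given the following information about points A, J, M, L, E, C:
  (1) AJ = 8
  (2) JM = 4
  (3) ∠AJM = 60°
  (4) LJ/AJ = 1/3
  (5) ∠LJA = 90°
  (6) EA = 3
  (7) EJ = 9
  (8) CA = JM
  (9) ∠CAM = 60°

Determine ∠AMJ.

Step 1: By the law of cosines on triangle MJA: MA² = 4² + 8² − 2·4·8·cos(60°) = 48, so MA = 4·√3.
Step 2: By the inverse law of cosines on triangle AMJ: cos(∠AMJ) = ((4·√3)² + 4² − 8²) / (2·4·√3·4) = 0/55.43 = 0, so ∠AMJ = 90°.

Therefore, the measure of angle ∠AMJ = 90°.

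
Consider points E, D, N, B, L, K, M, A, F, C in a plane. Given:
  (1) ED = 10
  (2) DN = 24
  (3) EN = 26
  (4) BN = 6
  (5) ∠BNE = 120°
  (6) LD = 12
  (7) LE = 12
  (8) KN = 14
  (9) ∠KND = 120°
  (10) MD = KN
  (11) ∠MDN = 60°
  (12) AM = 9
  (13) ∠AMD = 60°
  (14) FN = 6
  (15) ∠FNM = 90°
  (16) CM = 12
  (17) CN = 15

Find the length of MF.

From the given relations: MD = KN = 14.
Step 1: By the law of cosines on triangle NDM: NM² = 24² + 14² − 2·24·14·cos(60°) = 436, so NM = 2·√109.
Step 2: By the law of cosines on triangle MNF: MF² = (2·√109)² + 6² − 2·2·√109·6·cos(90°) = 472, so MF = 2·√118.

Therefore, the length of MF = 2·√118.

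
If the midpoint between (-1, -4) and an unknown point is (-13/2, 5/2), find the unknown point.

Using the midpoint formula: M = ((x1 + x2)/2, (y1 + y2)/2)
We know M = (-13/2, 5/2) and J = (-1, -4)
For x: -13/2 = (-1 + x2)/2, so x2 = 2*-13/2 - -1 = -12
For y: 5/2 = (-4 + y2)/2, so y2 = 2*5/2 - -4 = 9
L = (-12, 9)

(-12, 9)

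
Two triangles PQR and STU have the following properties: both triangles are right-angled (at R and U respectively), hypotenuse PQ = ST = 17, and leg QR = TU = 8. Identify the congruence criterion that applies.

Consider the given information: both triangles are right-angled (at R and U respectively), hypotenuse PQ = ST = 17, and leg QR = TU = 8
This is not ASA or AAS: ASA requires two angles and the side between them. AAS requires two angles and a non-included side.
The correct criterion is HL. The hypotenuse and one leg of two right triangles are equal (Hypotenuse-Leg).

HL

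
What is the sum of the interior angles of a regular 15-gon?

The sum of interior angles of an n-sided polygon is (n - 2) * 180.
For n = 15: (15 - 2) * 180 = 13 * 180 = 2340 degrees.

2340 degrees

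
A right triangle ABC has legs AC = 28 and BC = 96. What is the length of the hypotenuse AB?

AB = sqrt(28^2 + 96^2) = sqrt(10000) = 100

100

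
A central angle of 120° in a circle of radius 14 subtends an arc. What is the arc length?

Arc length = 2πr × θ/360
= 2π × 14 × 1/3
= 28*pi/3

28*pi/3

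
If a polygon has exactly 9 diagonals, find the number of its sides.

Using d = n(n - 3)/2, we solve 9 = n(n - 3)/2.
So n(n - 3) = 18.
Testing n = 6: 6 * 3 = 18 = 18. Correct.
The polygon has 6 sides.

6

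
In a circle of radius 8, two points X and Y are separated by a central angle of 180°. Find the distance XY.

Drop a perpendicular from the center to the chord, bisecting both the chord and the central angle.
Each half-chord = r sin(θ/2) = 8 sin(90°).
The full chord = 2 × 8 × sin(90°) = 16.

16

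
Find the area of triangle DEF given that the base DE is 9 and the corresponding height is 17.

Area = (1/2)(9)(17) = 153/2

153/2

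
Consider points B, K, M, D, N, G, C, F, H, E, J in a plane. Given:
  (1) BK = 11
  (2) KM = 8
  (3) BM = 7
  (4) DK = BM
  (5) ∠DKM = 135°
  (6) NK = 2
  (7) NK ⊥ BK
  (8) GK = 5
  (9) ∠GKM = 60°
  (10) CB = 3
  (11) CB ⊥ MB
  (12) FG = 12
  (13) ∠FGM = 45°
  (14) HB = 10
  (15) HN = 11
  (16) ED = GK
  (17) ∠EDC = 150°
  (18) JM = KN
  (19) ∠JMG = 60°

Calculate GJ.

From the given relations: JM = KN = 2.
Step 1: By the law of cosines on triangle GKM: GM² = 5² + 8² − 2·5·8·cos(60°) = 49, so GM = 7.
Step 2: By the law of cosines on triangle GMJ: GJ² = 7² + 2² − 2·7·2·cos(60°) = 39, so GJ = √39.

Therefore, the length of GJ = √39.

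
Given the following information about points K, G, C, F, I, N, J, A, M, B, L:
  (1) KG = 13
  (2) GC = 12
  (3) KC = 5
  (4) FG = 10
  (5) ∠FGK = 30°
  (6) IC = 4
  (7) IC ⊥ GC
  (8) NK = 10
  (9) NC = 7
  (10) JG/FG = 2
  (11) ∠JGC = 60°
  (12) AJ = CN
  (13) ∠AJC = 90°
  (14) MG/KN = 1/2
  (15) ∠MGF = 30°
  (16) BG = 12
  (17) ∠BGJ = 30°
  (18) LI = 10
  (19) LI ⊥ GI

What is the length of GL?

Step 1: By the law of cosines on triangle GCI: GI² = 12² + 4² − 2·12·4·cos(90°) = 160, so GI = 4·√10.
Step 2: By the law of cosines on triangle GIL: GL² = (4·√10)² + 10² − 2·4·√10·10·cos(90°) = 260, so GL = 2·√65.

Therefore, the length of GL = 2·√65.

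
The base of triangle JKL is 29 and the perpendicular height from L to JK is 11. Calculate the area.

A triangle's area is half the area of a rectangle with the same base and height.
Area = (1/2) * 29 * 11 = 319/2.

319/2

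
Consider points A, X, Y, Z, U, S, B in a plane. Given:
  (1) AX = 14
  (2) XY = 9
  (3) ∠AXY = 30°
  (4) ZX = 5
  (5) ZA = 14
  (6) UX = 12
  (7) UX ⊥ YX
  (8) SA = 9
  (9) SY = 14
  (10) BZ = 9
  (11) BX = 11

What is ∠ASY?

Step 1: By the law of cosines on triangle AXY: AY² = 14² + 9² − 2·14·9·cos(30°) = 58.76, so AY ≈ 7.67.
Step 2: By the inverse law of cosines on triangle ASY: cos(∠ASY) = (9² + 14² − 7.67²) / (2·9·14) = 218.24/252 = 0.866, so ∠ASY = 30°.

Therefore, the measure of angle ∠ASY = 30°.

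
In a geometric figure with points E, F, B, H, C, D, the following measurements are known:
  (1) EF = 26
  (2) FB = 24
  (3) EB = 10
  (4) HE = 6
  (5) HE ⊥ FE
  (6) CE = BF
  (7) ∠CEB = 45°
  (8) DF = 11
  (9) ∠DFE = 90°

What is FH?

Step 1: By the law of cosines on triangle FEH: FH² = 26² + 6² − 2·26·6·cos(90°) = 712, so FH = 2·√178.

Therefore, the length of FH = 2·√178.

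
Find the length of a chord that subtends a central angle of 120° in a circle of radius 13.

Chord length = 2r sin(θ/2)
= 2 × 13 × sin(120°/2)
= 2 × 13 × sin(60°)
= 13*sqrt(3)

13*sqrt(3)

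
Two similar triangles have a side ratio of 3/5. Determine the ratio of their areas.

Area ratio = (side ratio)^2 = (3/5)^2 = 9:25.

9:25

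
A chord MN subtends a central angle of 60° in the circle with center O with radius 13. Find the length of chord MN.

Chord length = 2r sin(θ/2)
= 2 × 13 × sin(60°/2)
= 2 × 13 × sin(30°)
= 13

13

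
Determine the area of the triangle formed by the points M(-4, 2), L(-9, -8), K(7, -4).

Shoelace: Area = (1/2)|-4(-8--4) + -9(-4-2) + 7(2--8)| = (1/2)(140) = 70

70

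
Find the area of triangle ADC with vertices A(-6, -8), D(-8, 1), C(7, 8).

The Shoelace formula computes the area from vertex coordinates by summing cross products.
For vertices (-6,-8), (-8,1), (7,8):
Signed sum = -6*1 - -8*-8 + -8*8 - 7*1 + 7*-8 - -6*8
= -70 + -71 + -8 = -149
Area = (1/2)|-149| = 149/2.

149/2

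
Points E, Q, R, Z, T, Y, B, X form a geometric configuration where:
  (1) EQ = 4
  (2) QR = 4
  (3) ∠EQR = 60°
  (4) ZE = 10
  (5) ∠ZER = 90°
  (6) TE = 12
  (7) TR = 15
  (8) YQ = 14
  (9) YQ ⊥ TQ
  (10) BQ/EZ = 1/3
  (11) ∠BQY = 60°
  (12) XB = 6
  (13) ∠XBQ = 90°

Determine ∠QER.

Step 1: By the law of cosines on triangle EQR: ER² = 4² + 4² − 2·4·4·cos(60°) = 16, so ER = 4.
Step 2: By the inverse law of cosines on triangle QER: cos(∠QER) = (4² + 4² − 4²) / (2·4·4) = 16/32 = 0.5, so ∠QER = 60°.

Therefore, the measure of angle ∠QER = 60°.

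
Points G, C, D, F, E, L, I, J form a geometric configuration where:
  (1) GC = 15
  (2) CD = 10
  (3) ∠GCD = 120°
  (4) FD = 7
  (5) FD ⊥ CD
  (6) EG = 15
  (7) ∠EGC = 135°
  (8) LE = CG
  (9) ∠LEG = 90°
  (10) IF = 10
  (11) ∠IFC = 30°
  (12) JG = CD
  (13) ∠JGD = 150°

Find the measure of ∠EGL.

From the given relations: LE = CG = 15.
Step 1: By the law of cosines on triangle GEL: GL² = 15² + 15² − 2·15·15·cos(90°) = 450, so GL = 15·√2.
Step 2: By the inverse law of cosines on triangle EGL: cos(∠EGL) = (15² + (15·√2)² − 15²) / (2·15·15·√2) = 450/636.4 = 0.7071, so ∠EGL = 45°.

Therefore, the measure of angle ∠EGL = 45°.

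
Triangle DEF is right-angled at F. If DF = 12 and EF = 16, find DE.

In a right triangle, the square of the hypotenuse equals the sum of the squares of the two legs.
The legs are 12 and 16, so the hypotenuse = sqrt(144 + 256) = sqrt(400) = 20.

20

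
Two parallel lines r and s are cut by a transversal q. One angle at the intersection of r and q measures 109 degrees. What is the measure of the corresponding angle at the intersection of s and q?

Corresponding angles formed by parallel lines and a transversal are equal.
The given angle is 109 degrees.
The corresponding angle = 109 degrees.

109 degrees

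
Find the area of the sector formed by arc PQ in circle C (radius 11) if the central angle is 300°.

Sector area = π(11²)(5/6) = 605*pi/6

605*pi/6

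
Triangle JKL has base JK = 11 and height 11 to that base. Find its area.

Area = (1/2) * base * height
Area = (1/2) * 11 * 11
Area = 121/2

121/2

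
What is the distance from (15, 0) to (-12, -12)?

The horizontal distance is |-12 - 15| = 27 and the vertical distance is |-12 - 0| = 12.
By the Pythagorean theorem, d = sqrt(27^2 + 12^2) = sqrt(873) = 3*sqrt(97).

3*sqrt(97)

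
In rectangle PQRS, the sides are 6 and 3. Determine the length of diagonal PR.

A rectangle's diagonal splits it into two right triangles, with the diagonal as the hypotenuse.
By the Pythagorean theorem, d^2 = 6^2 + 3^2 = 45.
Therefore d = sqrt(45) = 3*sqrt(5).

3*sqrt(5)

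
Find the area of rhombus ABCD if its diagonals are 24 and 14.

Area of a rhombus = (d1 * d2) / 2
Area = (24 * 14) / 2
Area = 336 / 2
Area = 168

168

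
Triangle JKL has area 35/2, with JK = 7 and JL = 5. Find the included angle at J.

From the SAS area formula Area = (1/2)ab sin(C), rearranging gives sin(C) = 2*Area/(ab).
sin(C) = 2 * 35/2 / (35) = 1.
Therefore C = arcsin(1) = 90°.

90°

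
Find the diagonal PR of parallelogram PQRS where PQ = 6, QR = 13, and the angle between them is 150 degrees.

Law of cosines: d^2 = 6^2 + 13^2 - 2(6)(13)cos(150°) = 78*sqrt(3) + 205, so d = sqrt(78*sqrt(3) + 205).

sqrt(78*sqrt(3) + 205)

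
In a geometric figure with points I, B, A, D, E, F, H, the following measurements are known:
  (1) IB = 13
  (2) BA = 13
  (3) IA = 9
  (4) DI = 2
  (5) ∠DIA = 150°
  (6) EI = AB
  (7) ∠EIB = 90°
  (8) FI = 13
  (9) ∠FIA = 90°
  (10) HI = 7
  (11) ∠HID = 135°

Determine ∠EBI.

From the given relations: EI = AB = 13.
Step 1: By the law of cosines on triangle BIE: BE² = 13² + 13² − 2·13·13·cos(90°) = 338, so BE = 13·√2.
Step 2: By the inverse law of cosines on triangle EBI: cos(∠EBI) = ((13·√2)² + 13² − 13²) / (2·13·√2·13) = 338/478 = 0.7071, so ∠EBI = 45°.

Therefore, the measure of angle ∠EBI = 45°.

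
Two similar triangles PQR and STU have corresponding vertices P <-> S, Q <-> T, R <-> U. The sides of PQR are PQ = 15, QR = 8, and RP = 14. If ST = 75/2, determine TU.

k = 75/2/15 = 5/2. TU = 5/2 * 8 = 20.

20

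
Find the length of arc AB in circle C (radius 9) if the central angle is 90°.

Arc length = 2π(9)(1/4) = 9*pi/2

9*pi/2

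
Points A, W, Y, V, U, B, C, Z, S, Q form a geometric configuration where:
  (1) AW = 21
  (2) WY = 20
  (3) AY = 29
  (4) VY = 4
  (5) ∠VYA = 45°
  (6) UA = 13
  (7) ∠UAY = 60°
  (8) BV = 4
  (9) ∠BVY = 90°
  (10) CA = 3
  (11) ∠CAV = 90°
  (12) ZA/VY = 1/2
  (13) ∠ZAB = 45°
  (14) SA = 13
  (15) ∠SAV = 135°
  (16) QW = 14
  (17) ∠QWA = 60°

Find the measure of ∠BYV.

Step 1: By the law of cosines on triangle YVB: YB² = 4² + 4² − 2·4·4·cos(90°) = 32, so YB = 4·√2.
Step 2: By the inverse law of cosines on triangle BYV: cos(∠BYV) = ((4·√2)² + 4² − 4²) / (2·4·√2·4) = 32/45.25 = 0.7071, so ∠BYV = 45°.

Therefore, the measure of angle ∠BYV = 45°.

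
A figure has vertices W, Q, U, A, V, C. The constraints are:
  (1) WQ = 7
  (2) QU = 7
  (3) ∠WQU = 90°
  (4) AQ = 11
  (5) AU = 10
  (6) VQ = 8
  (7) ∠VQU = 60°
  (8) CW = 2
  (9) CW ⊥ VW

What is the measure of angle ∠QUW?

Step 1: By the law of cosines on triangle UQW: UW² = 7² + 7² − 2·7·7·cos(90°) = 98, so UW = 7·√2.
Step 2: By the inverse law of cosines on triangle QUW: cos(∠QUW) = (7² + (7·√2)² − 7²) / (2·7·7·√2) = 98/138.59 = 0.7071, so ∠QUW = 45°.

Therefore, the measure of angle ∠QUW = 45°.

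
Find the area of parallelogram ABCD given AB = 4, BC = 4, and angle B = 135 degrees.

Area = a * b * sin(theta)
Area = 4 * 4 * sin(135 degrees)
Area = 16 * sqrt(2)/2
Area = 8*sqrt(2)

8*sqrt(2)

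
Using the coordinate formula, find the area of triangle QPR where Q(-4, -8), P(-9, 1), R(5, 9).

Shoelace: Area = (1/2)|-4(1-9) + -9(9--8) + 5(-8-1)| = (1/2)(166) = 83

83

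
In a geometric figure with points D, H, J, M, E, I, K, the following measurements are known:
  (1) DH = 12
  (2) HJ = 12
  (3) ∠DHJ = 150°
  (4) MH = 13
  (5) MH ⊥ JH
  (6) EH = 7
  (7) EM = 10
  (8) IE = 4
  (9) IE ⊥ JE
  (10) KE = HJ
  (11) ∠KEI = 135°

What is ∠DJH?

Step 1: By the law of cosines on triangle JHD: JD² = 12² + 12² − 2·12·12·cos(150°) = 537.42, so JD ≈ 23.18.
Step 2: By the inverse law of cosines on triangle DJH: cos(∠DJH) = (23.18² + 12² − 12²) / (2·23.18·12) = 537.42/556.37 = 0.9659, so ∠DJH = 15°.

Therefore, the measure of angle ∠DJH = 15°.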